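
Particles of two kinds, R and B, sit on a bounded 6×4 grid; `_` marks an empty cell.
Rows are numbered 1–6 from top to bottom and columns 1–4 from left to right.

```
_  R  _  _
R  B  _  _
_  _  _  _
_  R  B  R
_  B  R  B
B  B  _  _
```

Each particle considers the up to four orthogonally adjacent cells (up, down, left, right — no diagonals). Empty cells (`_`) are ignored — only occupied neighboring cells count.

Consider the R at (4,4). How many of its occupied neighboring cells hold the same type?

Occupied neighbors of (4,4): (5,4)=B, (4,3)=B.
Same type (R): 0 of 2.

0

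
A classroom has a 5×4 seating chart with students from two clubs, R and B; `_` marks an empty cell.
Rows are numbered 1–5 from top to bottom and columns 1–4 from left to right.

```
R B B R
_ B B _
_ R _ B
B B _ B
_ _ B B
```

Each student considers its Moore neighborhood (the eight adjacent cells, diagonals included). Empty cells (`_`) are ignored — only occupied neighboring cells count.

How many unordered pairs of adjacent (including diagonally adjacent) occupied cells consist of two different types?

8

Scan each occupied cell's neighbors to the right and below (and the two forward diagonals) so each pair is counted once.
Row 1: R(1,1)–B(1,2)≠ R(1,1)–B(2,2)≠ B(1,2)–B(1,3)= B(1,2)–B(2,2)= B(1,2)–B(2,3)= B(1,3)–R(1,4)≠ B(1,3)–B(2,3)= B(1,3)–B(2,2)= R(1,4)–B(2,3)≠  → 4/9 unlike.
Row 2: B(2,2)–B(2,3)= B(2,2)–R(3,2)≠ B(2,3)–B(3,4)= B(2,3)–R(3,2)≠  → 2/4 unlike.
Row 3: R(3,2)–B(4,2)≠ R(3,2)–B(4,1)≠ B(3,4)–B(4,4)=  → 2/3 unlike.
Row 4: B(4,1)–B(4,2)= B(4,2)–B(5,3)= B(4,4)–B(5,4)= B(4,4)–B(5,3)=  → 0/4 unlike.
Row 5: B(5,3)–B(5,4)=  → 0/1 unlike.
Total adjacent occupied pairs: 21; unlike-type pairs: 8.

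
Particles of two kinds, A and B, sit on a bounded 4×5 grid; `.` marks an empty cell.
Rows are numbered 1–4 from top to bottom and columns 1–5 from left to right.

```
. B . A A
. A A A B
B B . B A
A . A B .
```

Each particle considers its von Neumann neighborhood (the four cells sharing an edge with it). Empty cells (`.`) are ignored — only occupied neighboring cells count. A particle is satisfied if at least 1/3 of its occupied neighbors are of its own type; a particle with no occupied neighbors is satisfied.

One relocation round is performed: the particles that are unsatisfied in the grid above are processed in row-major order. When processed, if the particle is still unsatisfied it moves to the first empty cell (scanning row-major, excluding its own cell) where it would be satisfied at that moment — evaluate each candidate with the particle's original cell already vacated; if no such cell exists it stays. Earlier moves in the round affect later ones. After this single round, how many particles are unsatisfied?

0

Initially unsatisfied (in order): (1,2), (2,5), (3,5), (4,1), (4,3).
  (1,2) → (1,1).
  (2,5) → (1,2).
  (3,5) → (1,3).
  (4,1) → (2,1).
  (4,3) → (2,5).
Resulting grid:
B B A A A
A A A A A
B B . B .
. . . B .
All satisfied now.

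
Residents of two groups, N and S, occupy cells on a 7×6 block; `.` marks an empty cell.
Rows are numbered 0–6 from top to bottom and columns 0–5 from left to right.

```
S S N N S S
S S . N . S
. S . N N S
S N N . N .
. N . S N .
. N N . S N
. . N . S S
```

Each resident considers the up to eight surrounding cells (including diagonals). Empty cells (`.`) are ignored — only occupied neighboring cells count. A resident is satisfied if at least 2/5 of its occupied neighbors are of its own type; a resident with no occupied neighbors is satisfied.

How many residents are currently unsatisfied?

(0,0)S 3/3 ok
(0,1)S 3/4 ok
(0,2)N 2/4 ok
(0,3)N 2/3 ok
(0,4)S 2/4 ok
(0,5)S 2/2 ok
(1,0)S 4/4 ok
(1,1)S 4/5 ok
(1,3)N 4/5 ok
(1,5)S 3/4 ok
(2,1)S 3/5 ok
(2,3)N 4/4 ok
(2,4)N 3/5 ok
(2,5)S 1/3 unhappy
(3,0)S 1/3 unhappy
(3,1)N 2/4 ok
(3,2)N 3/5 ok
(3,4)N 3/5 ok
(4,1)N 4/5 ok
(4,3)S 1/5 unhappy
(4,4)N 2/4 ok
(5,1)N 3/3 ok
(5,2)N 3/4 ok
(5,4)S 3/5 ok
(5,5)N 1/4 unhappy
(6,2)N 2/2 ok
(6,4)S 2/3 ok
(6,5)S 2/3 ok
Unsatisfied: (2,5), (3,0), (4,3), (5,5) — 4 in total.

4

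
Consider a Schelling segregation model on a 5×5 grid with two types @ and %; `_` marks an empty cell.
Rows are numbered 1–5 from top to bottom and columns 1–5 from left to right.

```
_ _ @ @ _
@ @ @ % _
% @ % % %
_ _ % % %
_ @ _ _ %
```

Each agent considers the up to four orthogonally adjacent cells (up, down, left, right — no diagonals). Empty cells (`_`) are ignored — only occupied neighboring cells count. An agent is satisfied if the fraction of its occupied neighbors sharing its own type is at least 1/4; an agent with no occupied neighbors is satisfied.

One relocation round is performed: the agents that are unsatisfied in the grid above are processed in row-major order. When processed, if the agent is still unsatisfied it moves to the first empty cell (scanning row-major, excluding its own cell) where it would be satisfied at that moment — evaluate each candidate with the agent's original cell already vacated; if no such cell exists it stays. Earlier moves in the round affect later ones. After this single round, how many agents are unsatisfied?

0

Initially unsatisfied (in order): (3,1).
  (3,1) → (2,5).
Resulting grid:
_ _ @ @ _
@ @ @ % %
_ @ % % %
_ _ % % %
_ @ _ _ %
All satisfied now.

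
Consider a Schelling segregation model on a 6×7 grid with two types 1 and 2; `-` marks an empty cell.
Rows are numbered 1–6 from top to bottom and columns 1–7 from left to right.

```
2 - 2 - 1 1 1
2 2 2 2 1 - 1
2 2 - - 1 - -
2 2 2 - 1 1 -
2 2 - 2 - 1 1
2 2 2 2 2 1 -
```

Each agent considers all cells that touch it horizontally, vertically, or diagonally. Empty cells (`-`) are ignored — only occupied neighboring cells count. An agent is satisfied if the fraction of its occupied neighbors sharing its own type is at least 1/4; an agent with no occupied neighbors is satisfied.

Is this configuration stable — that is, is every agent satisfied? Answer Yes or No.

Yes

(1,1)2 2/2 ok
(1,3)2 3/3 ok
(1,5)1 2/3 ok
(1,6)1 4/4 ok
(1,7)1 2/2 ok
(2,1)2 4/4 ok
(2,2)2 6/6 ok
(2,3)2 4/4 ok
(2,4)2 2/5 ok
(2,5)1 3/4 ok
(2,7)1 2/2 ok
(3,1)2 5/5 ok
(3,2)2 7/7 ok
(3,5)1 3/4 ok
(4,1)2 5/5 ok
(4,2)2 6/6 ok
(4,3)2 4/4 ok
(4,5)1 3/4 ok
(4,6)1 4/4 ok
(5,1)2 5/5 ok
(5,2)2 7/7 ok
(5,4)2 4/5 ok
(5,6)1 4/5 ok
(5,7)1 3/3 ok
(6,1)2 3/3 ok
(6,2)2 4/4 ok
(6,3)2 4/4 ok
(6,4)2 3/3 ok
(6,5)2 2/4 ok
(6,6)1 2/3 ok
All meet the threshold, so the configuration is stable.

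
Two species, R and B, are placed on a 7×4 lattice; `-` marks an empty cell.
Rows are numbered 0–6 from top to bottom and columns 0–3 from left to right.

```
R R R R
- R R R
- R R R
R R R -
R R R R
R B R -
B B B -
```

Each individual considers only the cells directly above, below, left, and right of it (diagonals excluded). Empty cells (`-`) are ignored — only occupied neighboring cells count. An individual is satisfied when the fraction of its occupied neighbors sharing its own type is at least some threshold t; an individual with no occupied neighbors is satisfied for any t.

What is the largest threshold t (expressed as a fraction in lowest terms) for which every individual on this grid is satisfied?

1/4

(0,0)R 1/1
(0,1)R 3/3
(0,2)R 3/3
(0,3)R 2/2
(1,1)R 3/3
(1,2)R 4/4
(1,3)R 3/3
(2,1)R 3/3
(2,2)R 4/4
(2,3)R 2/2
(3,0)R 2/2
(3,1)R 4/4
(3,2)R 3/3
(4,0)R 3/3
(4,1)R 3/4
(4,2)R 4/4
(4,3)R 1/1
(5,0)R 1/3
(5,1)B 1/4
(5,2)R 1/3
(6,0)B 1/2
(6,1)B 3/3
(6,2)B 1/2
The smallest same-type fraction is 1/4 at (5,1), which reduces to 1/4. Any threshold above that leaves this individual unsatisfied.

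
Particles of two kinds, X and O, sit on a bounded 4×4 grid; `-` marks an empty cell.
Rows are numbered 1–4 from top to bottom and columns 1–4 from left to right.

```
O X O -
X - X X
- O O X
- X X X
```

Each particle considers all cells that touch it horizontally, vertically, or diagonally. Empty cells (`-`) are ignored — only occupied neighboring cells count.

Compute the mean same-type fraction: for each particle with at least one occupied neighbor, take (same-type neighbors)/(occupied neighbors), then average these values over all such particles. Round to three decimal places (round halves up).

0.381

(1,1)O 0/2
(1,2)X 2/4
(1,3)O 0/3
(2,1)X 1/3
(2,3)X 3/6
(2,4)X 2/4
(3,2)O 1/5
(3,3)O 1/7
(3,4)X 4/5
(4,2)X 1/3
(4,3)X 3/5
(4,4)X 2/3
Sum over 12 particles: 0/2 + 2/4 + 0/3 + 1/3 + 3/6 + 2/4 + 1/5 + 1/7 + 4/5 + 1/3 + 3/5 + 2/3 = 961/210; mean = 961/210 ÷ 12 = 961/2520 = 0.381349… → 0.381.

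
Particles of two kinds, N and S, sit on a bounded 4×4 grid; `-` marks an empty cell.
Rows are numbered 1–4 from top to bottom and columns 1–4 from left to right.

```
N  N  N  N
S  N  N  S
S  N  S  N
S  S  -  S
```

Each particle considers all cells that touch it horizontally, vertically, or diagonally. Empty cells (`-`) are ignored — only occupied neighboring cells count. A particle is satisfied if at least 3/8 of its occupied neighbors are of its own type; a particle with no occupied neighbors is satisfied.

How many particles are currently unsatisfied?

Row 1: (1,1)N 2/3 satisfied · (1,2)N 4/5 satisfied · (1,3)N 4/5 satisfied · (1,4)N 2/3 satisfied
Row 2: (2,1)S 1/5 not · (2,2)N 5/8 satisfied · (2,3)N 6/8 satisfied · (2,4)S 1/5 not
Row 3: (3,1)S 3/5 satisfied · (3,2)N 2/7 not · (3,3)S 3/7 satisfied · (3,4)N 1/4 not
Row 4: (4,1)S 2/3 satisfied · (4,2)S 3/4 satisfied · (4,4)S 1/2 satisfied
Unsatisfied: (2,1), (2,4), (3,2), (3,4) — 4 in total.

4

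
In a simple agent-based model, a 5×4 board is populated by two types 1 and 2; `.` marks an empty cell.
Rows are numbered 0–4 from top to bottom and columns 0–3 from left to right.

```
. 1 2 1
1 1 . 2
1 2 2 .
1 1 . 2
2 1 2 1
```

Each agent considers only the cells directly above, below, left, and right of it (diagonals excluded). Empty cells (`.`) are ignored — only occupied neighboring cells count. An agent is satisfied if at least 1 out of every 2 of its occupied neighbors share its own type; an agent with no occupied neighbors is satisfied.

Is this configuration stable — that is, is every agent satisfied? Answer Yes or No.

Row 0: (0,1)1 1/2 satisfied · (0,2)2 0/2 not · (0,3)1 0/2 not
Row 1: (1,0)1 2/2 satisfied · (1,1)1 2/3 satisfied · (1,3)2 0/1 not
Row 2: (2,0)1 2/3 satisfied · (2,1)2 1/4 not · (2,2)2 1/1 satisfied
Row 3: (3,0)1 2/3 satisfied · (3,1)1 2/3 satisfied · (3,3)2 0/1 not
Row 4: (4,0)2 0/2 not · (4,1)1 1/3 not · (4,2)2 0/2 not · (4,3)1 0/2 not
For instance (0,2) has only 0/2 same-type neighbors, below 1/2.

No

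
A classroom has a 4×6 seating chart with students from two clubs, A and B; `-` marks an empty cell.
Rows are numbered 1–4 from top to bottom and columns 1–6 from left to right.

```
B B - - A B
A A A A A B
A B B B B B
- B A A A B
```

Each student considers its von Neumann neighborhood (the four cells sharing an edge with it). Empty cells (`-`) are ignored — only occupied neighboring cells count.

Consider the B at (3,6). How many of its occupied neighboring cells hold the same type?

Occupied neighbors of (3,6): (2,6)=B, (4,6)=B, (3,5)=B.
Same type (B): 3 of 3.

3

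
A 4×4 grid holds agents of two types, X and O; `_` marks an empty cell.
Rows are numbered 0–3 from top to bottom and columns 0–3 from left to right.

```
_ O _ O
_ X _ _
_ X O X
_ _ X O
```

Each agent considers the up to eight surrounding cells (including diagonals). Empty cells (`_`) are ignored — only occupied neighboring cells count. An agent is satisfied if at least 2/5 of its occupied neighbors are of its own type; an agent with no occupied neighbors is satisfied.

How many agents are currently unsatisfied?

(0,1)O 0/1 not
(0,3)O 0/0 satisfied
(1,1)X 1/3 not
(2,1)X 2/3 satisfied
(2,2)O 1/5 not
(2,3)X 1/3 not
(3,2)X 2/4 satisfied
(3,3)O 1/3 not
Unsatisfied: (0,1), (1,1), (2,2), (2,3), (3,3) — 5 in total.

5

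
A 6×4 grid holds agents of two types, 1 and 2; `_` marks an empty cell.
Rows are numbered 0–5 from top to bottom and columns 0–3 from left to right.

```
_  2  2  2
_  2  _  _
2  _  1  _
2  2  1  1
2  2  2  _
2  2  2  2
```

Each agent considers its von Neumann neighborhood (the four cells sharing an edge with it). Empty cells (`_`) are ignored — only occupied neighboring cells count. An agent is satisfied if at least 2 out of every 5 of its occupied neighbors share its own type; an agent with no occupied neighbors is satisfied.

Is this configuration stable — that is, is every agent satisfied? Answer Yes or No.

Yes

(0,1)2 2/2 ok
(0,2)2 2/2 ok
(0,3)2 1/1 ok
(1,1)2 1/1 ok
(2,0)2 1/1 ok
(2,2)1 1/1 ok
(3,0)2 3/3 ok
(3,1)2 2/3 ok
(3,2)1 2/4 ok
(3,3)1 1/1 ok
(4,0)2 3/3 ok
(4,1)2 4/4 ok
(4,2)2 2/3 ok
(5,0)2 2/2 ok
(5,1)2 3/3 ok
(5,2)2 3/3 ok
(5,3)2 1/1 ok
All meet the threshold, so the configuration is stable.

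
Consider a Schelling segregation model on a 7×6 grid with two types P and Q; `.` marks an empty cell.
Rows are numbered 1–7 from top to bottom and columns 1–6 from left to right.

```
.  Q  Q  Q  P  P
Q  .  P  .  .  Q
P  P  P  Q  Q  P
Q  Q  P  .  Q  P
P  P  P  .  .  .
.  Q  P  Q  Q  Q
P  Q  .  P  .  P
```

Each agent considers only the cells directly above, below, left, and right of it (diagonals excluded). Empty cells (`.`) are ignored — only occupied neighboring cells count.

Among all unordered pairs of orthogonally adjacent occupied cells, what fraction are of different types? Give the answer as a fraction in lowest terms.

19/37

Scan each occupied cell's neighbors to the right and below so each pair is counted once.
From row 1: 3 unlike of 6 pairs (running 3/6).
From row 2: 2 unlike of 3 pairs (running 5/9).
From row 3: 4 unlike of 10 pairs (running 9/19).
From row 4: 4 unlike of 6 pairs (running 13/25).
From row 5: 1 unlike of 4 pairs (running 14/29).
From row 6: 4 unlike of 7 pairs (running 18/36).
From row 7: 1 unlike of 1 pairs (running 19/37).
Total adjacent occupied pairs: 37; unlike-type pairs: 19.
19/37 is already in lowest terms.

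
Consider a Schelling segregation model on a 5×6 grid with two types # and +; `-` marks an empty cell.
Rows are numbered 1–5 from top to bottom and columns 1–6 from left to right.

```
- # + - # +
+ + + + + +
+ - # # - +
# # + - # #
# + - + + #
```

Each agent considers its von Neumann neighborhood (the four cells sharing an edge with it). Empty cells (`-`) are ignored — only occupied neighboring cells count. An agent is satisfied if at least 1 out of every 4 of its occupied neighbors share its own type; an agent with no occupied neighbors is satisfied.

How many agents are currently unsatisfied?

4

Row 1: (1,2)# 0/2 ✗ · (1,3)+ 1/2 ✓ · (1,5)# 0/2 ✗ · (1,6)+ 1/2 ✓
Row 2: (2,1)+ 2/2 ✓ · (2,2)+ 2/3 ✓ · (2,3)+ 3/4 ✓ · (2,4)+ 2/3 ✓ · (2,5)+ 2/3 ✓ · (2,6)+ 3/3 ✓
Row 3: (3,1)+ 1/2 ✓ · (3,3)# 1/3 ✓ · (3,4)# 1/2 ✓ · (3,6)+ 1/2 ✓
Row 4: (4,1)# 2/3 ✓ · (4,2)# 1/3 ✓ · (4,3)+ 0/2 ✗ · (4,5)# 1/2 ✓ · (4,6)# 2/3 ✓
Row 5: (5,1)# 1/2 ✓ · (5,2)+ 0/2 ✗ · (5,4)+ 1/1 ✓ · (5,5)+ 1/3 ✓ · (5,6)# 1/2 ✓
Unsatisfied: (1,2), (1,5), (4,3), (5,2) — 4 in total.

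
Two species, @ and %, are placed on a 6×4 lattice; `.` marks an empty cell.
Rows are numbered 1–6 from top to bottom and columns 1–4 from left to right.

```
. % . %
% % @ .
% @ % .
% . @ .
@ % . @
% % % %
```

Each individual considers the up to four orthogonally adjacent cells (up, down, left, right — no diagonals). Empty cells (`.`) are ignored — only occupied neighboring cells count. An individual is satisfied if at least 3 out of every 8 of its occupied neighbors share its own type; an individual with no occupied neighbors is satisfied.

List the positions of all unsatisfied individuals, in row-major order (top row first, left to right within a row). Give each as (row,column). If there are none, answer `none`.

(2,3), (3,2), (3,3), (4,3), (5,1), (5,4)

Row 1: (1,2)% 1/1 ok · (1,4)% 0/0 ok
Row 2: (2,1)% 2/2 ok · (2,2)% 2/4 ok · (2,3)@ 0/2 unhappy
Row 3: (3,1)% 2/3 ok · (3,2)@ 0/3 unhappy · (3,3)% 0/3 unhappy
Row 4: (4,1)% 1/2 ok · (4,3)@ 0/1 unhappy
Row 5: (5,1)@ 0/3 unhappy · (5,2)% 1/2 ok · (5,4)@ 0/1 unhappy
Row 6: (6,1)% 1/2 ok · (6,2)% 3/3 ok · (6,3)% 2/2 ok · (6,4)% 1/2 ok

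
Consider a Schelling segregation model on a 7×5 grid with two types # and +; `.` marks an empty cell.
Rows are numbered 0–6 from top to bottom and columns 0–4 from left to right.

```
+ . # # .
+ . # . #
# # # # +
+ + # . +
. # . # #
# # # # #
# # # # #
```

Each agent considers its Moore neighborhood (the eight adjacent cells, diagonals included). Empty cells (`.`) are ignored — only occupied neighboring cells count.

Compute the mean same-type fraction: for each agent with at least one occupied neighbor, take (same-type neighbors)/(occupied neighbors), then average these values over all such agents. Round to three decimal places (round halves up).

0.763

Row 0: (0,0)+ 1/1 · (0,2)# 2/2 · (0,3)# 3/3
Row 1: (1,0)+ 1/3 · (1,2)# 5/5 · (1,4)# 2/3
Row 2: (2,0)# 1/4 · (2,1)# 4/7 · (2,2)# 4/5 · (2,3)# 4/6 · (2,4)+ 1/3
Row 3: (3,0)+ 1/4 · (3,1)+ 1/6 · (3,2)# 5/6 · (3,4)+ 1/4
Row 4: (4,1)# 4/6 · (4,3)# 5/6 · (4,4)# 3/4
Row 5: (5,0)# 4/4 · (5,1)# 6/6 · (5,2)# 7/7 · (5,3)# 7/7 · (5,4)# 5/5
Row 6: (6,0)# 3/3 · (6,1)# 5/5 · (6,2)# 5/5 · (6,3)# 5/5 · (6,4)# 3/3
Sum over 28 agents: 1/1 + 2/2 + 3/3 + 1/3 + 5/5 + 2/3 + 1/4 + 4/7 + 4/5 + 4/6 + 1/3 + 1/4 + 1/6 + 5/6 + 1/4 + 4/6 + 5/6 + 3/4 + 4/4 + 6/6 + 7/7 + 7/7 + 5/5 + 3/3 + 5/5 + 5/5 + 5/5 + 3/3 = 748/35; mean = 748/35 ÷ 28 = 187/245 = 0.763265… → 0.763.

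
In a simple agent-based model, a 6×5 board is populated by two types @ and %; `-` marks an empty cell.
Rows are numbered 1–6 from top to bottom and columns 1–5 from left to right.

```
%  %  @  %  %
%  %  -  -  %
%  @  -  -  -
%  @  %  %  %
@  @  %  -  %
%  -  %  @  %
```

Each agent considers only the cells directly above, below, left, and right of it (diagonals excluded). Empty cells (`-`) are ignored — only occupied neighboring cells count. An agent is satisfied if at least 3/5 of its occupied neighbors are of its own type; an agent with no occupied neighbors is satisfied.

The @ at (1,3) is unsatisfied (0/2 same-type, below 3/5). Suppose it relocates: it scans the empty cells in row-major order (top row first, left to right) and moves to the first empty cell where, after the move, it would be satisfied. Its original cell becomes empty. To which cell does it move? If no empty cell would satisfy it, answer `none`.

Vacating (1,3). Empty cells in order:
  (2,3): 0/1 same-type → still unsatisfied.
  (2,4): 0/2 same-type → still unsatisfied.
  (3,3): 1/2 same-type → still unsatisfied.
  (3,4): 0/1 same-type → still unsatisfied.
  (3,5): 0/2 same-type → still unsatisfied.
  (5,4): 1/4 same-type → still unsatisfied.
  (6,2): 1/3 same-type → still unsatisfied.

none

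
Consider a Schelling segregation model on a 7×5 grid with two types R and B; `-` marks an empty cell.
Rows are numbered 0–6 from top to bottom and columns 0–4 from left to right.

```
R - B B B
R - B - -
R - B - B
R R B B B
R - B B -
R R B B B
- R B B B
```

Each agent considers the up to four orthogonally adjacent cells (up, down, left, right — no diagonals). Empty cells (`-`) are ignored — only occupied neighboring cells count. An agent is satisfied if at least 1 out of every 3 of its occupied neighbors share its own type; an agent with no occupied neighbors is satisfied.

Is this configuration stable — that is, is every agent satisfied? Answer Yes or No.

Yes

Row 0: (0,0)R 1/1 ok · (0,2)B 2/2 ok · (0,3)B 2/2 ok · (0,4)B 1/1 ok
Row 1: (1,0)R 2/2 ok · (1,2)B 2/2 ok
Row 2: (2,0)R 2/2 ok · (2,2)B 2/2 ok · (2,4)B 1/1 ok
Row 3: (3,0)R 3/3 ok · (3,1)R 1/2 ok · (3,2)B 3/4 ok · (3,3)B 3/3 ok · (3,4)B 2/2 ok
Row 4: (4,0)R 2/2 ok · (4,2)B 3/3 ok · (4,3)B 3/3 ok
Row 5: (5,0)R 2/2 ok · (5,1)R 2/3 ok · (5,2)B 3/4 ok · (5,3)B 4/4 ok · (5,4)B 2/2 ok
Row 6: (6,1)R 1/2 ok · (6,2)B 2/3 ok · (6,3)B 3/3 ok · (6,4)B 2/2 ok
All meet the threshold, so the configuration is stable.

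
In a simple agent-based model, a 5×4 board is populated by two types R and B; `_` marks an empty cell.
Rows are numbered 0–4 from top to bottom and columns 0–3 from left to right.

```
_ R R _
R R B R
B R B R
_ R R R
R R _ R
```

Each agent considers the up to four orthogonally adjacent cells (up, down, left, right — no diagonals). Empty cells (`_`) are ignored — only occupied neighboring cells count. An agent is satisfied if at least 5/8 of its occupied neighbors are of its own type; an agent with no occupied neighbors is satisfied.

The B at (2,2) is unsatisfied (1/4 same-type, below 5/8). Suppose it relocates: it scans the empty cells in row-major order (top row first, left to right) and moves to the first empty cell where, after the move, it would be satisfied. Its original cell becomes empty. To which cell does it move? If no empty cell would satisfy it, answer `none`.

none

Vacating (2,2). Empty cells in order:
  (0,0): 0/2 same-type → still unsatisfied.
  (0,3): 0/2 same-type → still unsatisfied.
  (3,0): 1/3 same-type → still unsatisfied.
  (4,2): 0/3 same-type → still unsatisfied.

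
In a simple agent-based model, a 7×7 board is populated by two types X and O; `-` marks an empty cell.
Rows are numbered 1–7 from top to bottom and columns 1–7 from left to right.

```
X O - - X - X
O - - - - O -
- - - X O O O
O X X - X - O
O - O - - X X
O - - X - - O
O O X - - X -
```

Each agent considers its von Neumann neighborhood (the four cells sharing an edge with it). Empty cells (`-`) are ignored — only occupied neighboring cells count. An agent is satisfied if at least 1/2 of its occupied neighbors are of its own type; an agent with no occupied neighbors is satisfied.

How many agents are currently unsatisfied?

10

(1,1)X 0/2 not
(1,2)O 0/1 not
(1,5)X 0/0 satisfied
(1,7)X 0/0 satisfied
(2,1)O 0/1 not
(2,6)O 1/1 satisfied
(3,4)X 0/1 not
(3,5)O 1/3 not
(3,6)O 3/3 satisfied
(3,7)O 2/2 satisfied
(4,1)O 1/2 satisfied
(4,2)X 1/2 satisfied
(4,3)X 1/2 satisfied
(4,5)X 0/1 not
(4,7)O 1/2 satisfied
(5,1)O 2/2 satisfied
(5,3)O 0/1 not
(5,6)X 1/1 satisfied
(5,7)X 1/3 not
(6,1)O 2/2 satisfied
(6,4)X 0/0 satisfied
(6,7)O 0/1 not
(7,1)O 2/2 satisfied
(7,2)O 1/2 satisfied
(7,3)X 0/1 not
(7,6)X 0/0 satisfied
Unsatisfied: (1,1), (1,2), (2,1), (3,4), (3,5), (4,5), (5,3), (5,7), (6,7), (7,3) — 10 in total.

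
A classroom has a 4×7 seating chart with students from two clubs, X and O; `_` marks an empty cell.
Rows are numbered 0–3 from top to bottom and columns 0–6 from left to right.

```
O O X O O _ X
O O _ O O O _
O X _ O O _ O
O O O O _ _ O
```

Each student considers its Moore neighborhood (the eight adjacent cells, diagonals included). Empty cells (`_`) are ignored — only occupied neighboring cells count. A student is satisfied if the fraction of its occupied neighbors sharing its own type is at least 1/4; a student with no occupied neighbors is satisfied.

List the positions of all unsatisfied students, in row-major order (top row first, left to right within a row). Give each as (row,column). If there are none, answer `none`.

Row 0: (0,0)O 3/3 ✓ · (0,1)O 3/4 ✓ · (0,2)X 0/4 ✗ · (0,3)O 3/4 ✓ · (0,4)O 4/4 ✓ · (0,6)X 0/1 ✗
Row 1: (1,0)O 4/5 ✓ · (1,1)O 4/6 ✓ · (1,3)O 5/6 ✓ · (1,4)O 6/6 ✓ · (1,5)O 4/5 ✓
Row 2: (2,0)O 4/5 ✓ · (2,1)X 0/6 ✗ · (2,3)O 5/5 ✓ · (2,4)O 5/5 ✓ · (2,6)O 2/2 ✓
Row 3: (3,0)O 2/3 ✓ · (3,1)O 3/4 ✓ · (3,2)O 3/4 ✓ · (3,3)O 3/3 ✓ · (3,6)O 1/1 ✓

(0,2), (0,6), (2,1)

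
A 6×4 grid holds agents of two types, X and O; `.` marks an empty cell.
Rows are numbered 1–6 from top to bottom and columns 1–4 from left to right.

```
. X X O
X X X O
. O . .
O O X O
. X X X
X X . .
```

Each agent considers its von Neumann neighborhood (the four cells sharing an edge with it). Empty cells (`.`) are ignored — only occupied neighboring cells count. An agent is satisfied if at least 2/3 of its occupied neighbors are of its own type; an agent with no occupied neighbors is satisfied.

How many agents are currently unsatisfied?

Row 1: (1,2)X 2/2 ok · (1,3)X 2/3 ok · (1,4)O 1/2 unhappy
Row 2: (2,1)X 1/1 ok · (2,2)X 3/4 ok · (2,3)X 2/3 ok · (2,4)O 1/2 unhappy
Row 3: (3,2)O 1/2 unhappy
Row 4: (4,1)O 1/1 ok · (4,2)O 2/4 unhappy · (4,3)X 1/3 unhappy · (4,4)O 0/2 unhappy
Row 5: (5,2)X 2/3 ok · (5,3)X 3/3 ok · (5,4)X 1/2 unhappy
Row 6: (6,1)X 1/1 ok · (6,2)X 2/2 ok
Unsatisfied: (1,4), (2,4), (3,2), (4,2), (4,3), (4,4), (5,4) — 7 in total.

7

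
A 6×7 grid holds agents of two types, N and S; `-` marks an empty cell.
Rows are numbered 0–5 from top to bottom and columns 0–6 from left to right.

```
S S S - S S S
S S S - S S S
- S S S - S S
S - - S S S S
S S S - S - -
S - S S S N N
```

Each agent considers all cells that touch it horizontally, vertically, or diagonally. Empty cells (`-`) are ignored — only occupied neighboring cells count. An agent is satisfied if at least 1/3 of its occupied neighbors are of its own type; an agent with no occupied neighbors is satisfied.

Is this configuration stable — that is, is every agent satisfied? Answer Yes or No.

Row 0: (0,0)S 3/3 ok · (0,1)S 5/5 ok · (0,2)S 3/3 ok · (0,4)S 3/3 ok · (0,5)S 5/5 ok · (0,6)S 3/3 ok
Row 1: (1,0)S 4/4 ok · (1,1)S 7/7 ok · (1,2)S 6/6 ok · (1,4)S 5/5 ok · (1,5)S 7/7 ok · (1,6)S 5/5 ok
Row 2: (2,1)S 5/5 ok · (2,2)S 5/5 ok · (2,3)S 5/5 ok · (2,5)S 7/7 ok · (2,6)S 5/5 ok
Row 3: (3,0)S 3/3 ok · (3,3)S 5/5 ok · (3,4)S 5/5 ok · (3,5)S 5/5 ok · (3,6)S 3/3 ok
Row 4: (4,0)S 3/3 ok · (4,1)S 5/5 ok · (4,2)S 4/4 ok · (4,4)S 5/6 ok
Row 5: (5,0)S 2/2 ok · (5,2)S 3/3 ok · (5,3)S 4/4 ok · (5,4)S 2/3 ok · (5,5)N 1/3 ok · (5,6)N 1/1 ok
All meet the threshold, so the configuration is stable.

Yes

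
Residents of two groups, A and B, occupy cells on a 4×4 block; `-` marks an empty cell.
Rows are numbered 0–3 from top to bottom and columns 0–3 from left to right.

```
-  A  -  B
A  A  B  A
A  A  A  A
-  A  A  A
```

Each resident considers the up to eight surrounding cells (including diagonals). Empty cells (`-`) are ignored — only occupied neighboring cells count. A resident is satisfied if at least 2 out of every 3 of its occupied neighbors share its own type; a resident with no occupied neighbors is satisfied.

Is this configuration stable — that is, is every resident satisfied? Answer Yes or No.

(0,1)A 2/3 satisfied
(0,3)B 1/2 not
(1,0)A 4/4 satisfied
(1,1)A 5/6 satisfied
(1,2)B 1/7 not
(1,3)A 2/4 not
(2,0)A 4/4 satisfied
(2,1)A 6/7 satisfied
(2,2)A 7/8 satisfied
(2,3)A 4/5 satisfied
(3,1)A 4/4 satisfied
(3,2)A 5/5 satisfied
(3,3)A 3/3 satisfied
For instance (0,3) has only 1/2 same-type neighbors, below 2/3.

No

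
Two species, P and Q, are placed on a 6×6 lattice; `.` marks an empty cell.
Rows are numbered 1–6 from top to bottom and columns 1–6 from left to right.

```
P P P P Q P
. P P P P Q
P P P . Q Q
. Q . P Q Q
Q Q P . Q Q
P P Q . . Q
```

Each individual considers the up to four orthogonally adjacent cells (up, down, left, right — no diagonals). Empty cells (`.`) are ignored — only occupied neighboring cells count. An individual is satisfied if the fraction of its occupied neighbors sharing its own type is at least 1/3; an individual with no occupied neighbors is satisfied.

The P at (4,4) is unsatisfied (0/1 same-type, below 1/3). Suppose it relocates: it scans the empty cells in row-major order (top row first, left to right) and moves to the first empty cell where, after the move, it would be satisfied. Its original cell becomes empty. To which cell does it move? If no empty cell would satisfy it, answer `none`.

(2,1)

Vacating (4,4). Empty cells in order:
  (2,1): 3/3 same-type → satisfied — stop here.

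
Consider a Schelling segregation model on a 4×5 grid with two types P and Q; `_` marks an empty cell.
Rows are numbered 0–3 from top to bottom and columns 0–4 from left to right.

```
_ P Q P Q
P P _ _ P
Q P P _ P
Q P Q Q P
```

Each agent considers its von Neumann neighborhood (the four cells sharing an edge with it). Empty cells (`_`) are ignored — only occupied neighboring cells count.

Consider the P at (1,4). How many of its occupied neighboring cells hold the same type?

1

Occupied neighbors of (1,4): (0,4)=Q, (2,4)=P.
Same type (P): 1 of 2.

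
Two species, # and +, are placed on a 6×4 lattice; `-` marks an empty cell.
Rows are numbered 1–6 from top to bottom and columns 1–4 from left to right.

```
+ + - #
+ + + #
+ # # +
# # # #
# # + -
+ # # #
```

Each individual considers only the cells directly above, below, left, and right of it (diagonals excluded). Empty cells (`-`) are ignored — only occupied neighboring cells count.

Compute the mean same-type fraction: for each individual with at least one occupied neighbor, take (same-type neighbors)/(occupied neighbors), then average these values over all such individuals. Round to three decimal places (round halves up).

Row 1: (1,1)+ 2/2 · (1,2)+ 2/2 · (1,4)# 1/1
Row 2: (2,1)+ 3/3 · (2,2)+ 3/4 · (2,3)+ 1/3 · (2,4)# 1/3
Row 3: (3,1)+ 1/3 · (3,2)# 2/4 · (3,3)# 2/4 · (3,4)+ 0/3
Row 4: (4,1)# 2/3 · (4,2)# 4/4 · (4,3)# 3/4 · (4,4)# 1/2
Row 5: (5,1)# 2/3 · (5,2)# 3/4 · (5,3)+ 0/3
Row 6: (6,1)+ 0/2 · (6,2)# 2/3 · (6,3)# 2/3 · (6,4)# 1/1
Sum over 22 individuals: 2/2 + 2/2 + 1/1 + 3/3 + 3/4 + 1/3 + 1/3 + 1/3 + 2/4 + 2/4 + 0/3 + 2/3 + 4/4 + 3/4 + 1/2 + 2/3 + 3/4 + 0/3 + 0/2 + 2/3 + 2/3 + 1/1 = 161/12; mean = 161/12 ÷ 22 = 161/264 = 0.609848… → 0.610.

0.610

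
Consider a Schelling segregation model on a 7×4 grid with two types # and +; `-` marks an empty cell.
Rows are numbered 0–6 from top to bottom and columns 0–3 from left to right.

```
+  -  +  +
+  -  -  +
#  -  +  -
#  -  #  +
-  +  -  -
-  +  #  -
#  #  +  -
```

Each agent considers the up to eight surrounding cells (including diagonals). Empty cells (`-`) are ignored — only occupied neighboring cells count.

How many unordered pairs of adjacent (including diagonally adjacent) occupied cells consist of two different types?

Scan each occupied cell's neighbors to the right and below (and the two forward diagonals) so each pair is counted once.
From row 0: 0 unlike of 4 pairs (running 0/4).
From row 1: 1 unlike of 2 pairs (running 1/6).
From row 2: 1 unlike of 3 pairs (running 2/9).
From row 3: 3 unlike of 3 pairs (running 5/12).
From row 4: 1 unlike of 2 pairs (running 6/14).
From row 5: 4 unlike of 6 pairs (running 10/20).
From row 6: 1 unlike of 2 pairs (running 11/22).
Total adjacent occupied pairs: 22; unlike-type pairs: 11.

11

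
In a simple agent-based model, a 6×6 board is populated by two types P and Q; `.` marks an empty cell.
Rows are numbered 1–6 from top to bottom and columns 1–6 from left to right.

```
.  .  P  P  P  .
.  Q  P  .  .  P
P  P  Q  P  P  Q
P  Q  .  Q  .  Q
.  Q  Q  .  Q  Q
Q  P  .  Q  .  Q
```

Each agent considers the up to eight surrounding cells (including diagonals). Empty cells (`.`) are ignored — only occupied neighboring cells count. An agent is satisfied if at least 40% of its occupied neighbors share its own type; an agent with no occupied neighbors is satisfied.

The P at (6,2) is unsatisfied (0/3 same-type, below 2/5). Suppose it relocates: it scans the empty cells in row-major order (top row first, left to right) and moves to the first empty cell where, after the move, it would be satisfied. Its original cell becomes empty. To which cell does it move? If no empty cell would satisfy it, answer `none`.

(1,2)

Vacating (6,2). Empty cells in order:
  (1,1): 0/1 same-type → still unsatisfied.
  (1,2): 2/3 same-type → satisfied — stop here.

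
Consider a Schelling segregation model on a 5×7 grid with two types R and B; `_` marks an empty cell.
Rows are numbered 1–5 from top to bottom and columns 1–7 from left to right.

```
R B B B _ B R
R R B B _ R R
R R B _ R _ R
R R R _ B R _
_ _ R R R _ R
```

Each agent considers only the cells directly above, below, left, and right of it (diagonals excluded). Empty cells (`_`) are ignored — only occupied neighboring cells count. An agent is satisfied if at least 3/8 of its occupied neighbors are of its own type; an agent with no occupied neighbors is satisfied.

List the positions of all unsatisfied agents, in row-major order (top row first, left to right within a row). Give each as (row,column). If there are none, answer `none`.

(1,1)R 1/2 ok
(1,2)B 1/3 unhappy
(1,3)B 3/3 ok
(1,4)B 2/2 ok
(1,6)B 0/2 unhappy
(1,7)R 1/2 ok
(2,1)R 3/3 ok
(2,2)R 2/4 ok
(2,3)B 3/4 ok
(2,4)B 2/2 ok
(2,6)R 1/2 ok
(2,7)R 3/3 ok
(3,1)R 3/3 ok
(3,2)R 3/4 ok
(3,3)B 1/3 unhappy
(3,5)R 0/1 unhappy
(3,7)R 1/1 ok
(4,1)R 2/2 ok
(4,2)R 3/3 ok
(4,3)R 2/3 ok
(4,5)B 0/3 unhappy
(4,6)R 0/1 unhappy
(5,3)R 2/2 ok
(5,4)R 2/2 ok
(5,5)R 1/2 ok
(5,7)R 0/0 ok

(1,2), (1,6), (3,3), (3,5), (4,5), (4,6)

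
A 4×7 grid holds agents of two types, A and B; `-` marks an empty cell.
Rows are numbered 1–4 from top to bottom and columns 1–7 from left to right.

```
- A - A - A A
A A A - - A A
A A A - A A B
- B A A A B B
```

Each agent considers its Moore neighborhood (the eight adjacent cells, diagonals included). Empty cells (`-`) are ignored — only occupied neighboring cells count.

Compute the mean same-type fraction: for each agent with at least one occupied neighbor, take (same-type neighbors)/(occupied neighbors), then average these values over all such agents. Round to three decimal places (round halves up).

Row 1: (1,2)A 3/3 · (1,4)A 1/1 · (1,6)A 3/3 · (1,7)A 3/3
Row 2: (2,1)A 4/4 · (2,2)A 6/6 · (2,3)A 5/5 · (2,6)A 5/6 · (2,7)A 4/5
Row 3: (3,1)A 3/4 · (3,2)A 6/7 · (3,3)A 5/6 · (3,5)A 4/5 · (3,6)A 4/7 · (3,7)B 2/5
Row 4: (4,2)B 0/4 · (4,3)A 3/4 · (4,4)A 4/4 · (4,5)A 3/4 · (4,6)B 2/5 · (4,7)B 2/3
Sum over 21 agents: 3/3 + 1/1 + 3/3 + 3/3 + 4/4 + 6/6 + 5/5 + 5/6 + 4/5 + 3/4 + 6/7 + 5/6 + 4/5 + 4/7 + 2/5 + 0/4 + 3/4 + 4/4 + 3/4 + 2/5 + 2/3 = 6893/420; mean = 6893/420 ÷ 21 = 6893/8820 = 0.781519… → 0.782.

0.782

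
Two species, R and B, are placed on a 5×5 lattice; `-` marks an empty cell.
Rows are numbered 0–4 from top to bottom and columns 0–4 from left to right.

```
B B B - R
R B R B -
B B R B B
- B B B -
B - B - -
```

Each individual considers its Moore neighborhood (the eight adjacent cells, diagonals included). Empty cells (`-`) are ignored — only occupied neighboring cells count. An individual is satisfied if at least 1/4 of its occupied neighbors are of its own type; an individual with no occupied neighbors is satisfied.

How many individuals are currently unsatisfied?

4

Row 0: (0,0)B 2/3 ok · (0,1)B 3/5 ok · (0,2)B 3/4 ok · (0,4)R 0/1 unhappy
Row 1: (1,0)R 0/5 unhappy · (1,1)B 5/8 ok · (1,2)R 1/7 unhappy · (1,3)B 3/6 ok
Row 2: (2,0)B 3/4 ok · (2,1)B 4/7 ok · (2,2)R 1/8 unhappy · (2,3)B 4/6 ok · (2,4)B 3/3 ok
Row 3: (3,1)B 5/6 ok · (3,2)B 5/6 ok · (3,3)B 4/5 ok
Row 4: (4,0)B 1/1 ok · (4,2)B 3/3 ok
Unsatisfied: (0,4), (1,0), (1,2), (2,2) — 4 in total.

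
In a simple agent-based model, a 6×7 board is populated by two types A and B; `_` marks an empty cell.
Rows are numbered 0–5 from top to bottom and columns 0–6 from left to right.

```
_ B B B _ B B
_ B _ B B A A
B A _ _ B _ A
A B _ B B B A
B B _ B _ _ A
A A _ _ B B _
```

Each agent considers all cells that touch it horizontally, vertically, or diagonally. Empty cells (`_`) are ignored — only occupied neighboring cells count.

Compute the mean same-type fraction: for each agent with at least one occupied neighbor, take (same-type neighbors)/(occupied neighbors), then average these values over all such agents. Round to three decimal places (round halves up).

0.633

Row 0: (0,1)B 2/2 · (0,2)B 4/4 · (0,3)B 3/3 · (0,5)B 2/4 · (0,6)B 1/3
Row 1: (1,1)B 3/4 · (1,3)B 4/4 · (1,4)B 4/5 · (1,5)A 2/6 · (1,6)A 2/4
Row 2: (2,0)B 2/4 · (2,1)A 1/4 · (2,4)B 5/6 · (2,6)A 3/4
Row 3: (3,0)A 1/5 · (3,1)B 3/5 · (3,3)B 3/3 · (3,4)B 4/4 · (3,5)B 2/5 · (3,6)A 2/3
Row 4: (4,0)B 2/5 · (4,1)B 2/5 · (4,3)B 3/3 · (4,6)A 1/3
Row 5: (5,0)A 1/3 · (5,1)A 1/3 · (5,4)B 2/2 · (5,5)B 1/2
Sum over 28 agents: 2/2 + 4/4 + 3/3 + 2/4 + 1/3 + 3/4 + 4/4 + 4/5 + 2/6 + 2/4 + 2/4 + 1/4 + 5/6 + 3/4 + 1/5 + 3/5 + 3/3 + 4/4 + 2/5 + 2/3 + 2/5 + 2/5 + 3/3 + 1/3 + 1/3 + 1/3 + 2/2 + 1/2 = 1063/60; mean = 1063/60 ÷ 28 = 1063/1680 = 0.632738… → 0.633.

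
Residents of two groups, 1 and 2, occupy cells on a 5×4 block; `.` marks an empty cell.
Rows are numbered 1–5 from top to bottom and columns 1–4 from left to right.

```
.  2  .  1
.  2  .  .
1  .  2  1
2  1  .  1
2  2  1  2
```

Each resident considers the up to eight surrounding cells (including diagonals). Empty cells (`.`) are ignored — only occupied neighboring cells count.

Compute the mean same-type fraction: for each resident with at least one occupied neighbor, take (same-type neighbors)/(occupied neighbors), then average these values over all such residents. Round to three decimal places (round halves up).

(1,2)2 1/1
(1,4)1 — no occupied neighbors
(2,2)2 2/3
(3,1)1 1/3
(3,3)2 1/4
(3,4)1 1/2
(4,1)2 2/4
(4,2)1 2/6
(4,4)1 2/4
(5,1)2 2/3
(5,2)2 2/4
(5,3)1 2/4
(5,4)2 0/2
Sum over 12 residents: 1/1 + 2/3 + 1/3 + 1/4 + 1/2 + 2/4 + 2/6 + 2/4 + 2/3 + 2/4 + 2/4 + 0/2 = 23/4; mean = 23/4 ÷ 12 = 23/48 = 0.479166… → 0.479.

0.479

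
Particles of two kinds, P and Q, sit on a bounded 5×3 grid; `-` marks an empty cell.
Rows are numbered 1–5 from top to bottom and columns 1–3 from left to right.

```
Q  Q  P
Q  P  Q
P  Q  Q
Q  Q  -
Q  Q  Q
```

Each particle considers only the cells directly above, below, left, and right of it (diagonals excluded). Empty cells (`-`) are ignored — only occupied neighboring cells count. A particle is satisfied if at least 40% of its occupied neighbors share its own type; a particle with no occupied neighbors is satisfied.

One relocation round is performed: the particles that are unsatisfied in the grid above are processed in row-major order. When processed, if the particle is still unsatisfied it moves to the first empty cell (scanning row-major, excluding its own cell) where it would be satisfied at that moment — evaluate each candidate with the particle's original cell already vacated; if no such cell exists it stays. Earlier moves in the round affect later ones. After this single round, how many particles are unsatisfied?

Initially unsatisfied (in order): (1,2), (1,3), (2,1), (2,2), (2,3), (3,1).
  (1,2) → (4,3).
  (1,3) → (1,2).
  (2,1) → (1,3).
  (2,2) → (2,1).
  (2,3): now satisfied by earlier moves; stays.
  (3,1) → (2,2).
Resulting grid:
Q P Q
P P Q
- Q Q
Q Q Q
Q Q Q
Unsatisfied now: (1,1), (1,2).

2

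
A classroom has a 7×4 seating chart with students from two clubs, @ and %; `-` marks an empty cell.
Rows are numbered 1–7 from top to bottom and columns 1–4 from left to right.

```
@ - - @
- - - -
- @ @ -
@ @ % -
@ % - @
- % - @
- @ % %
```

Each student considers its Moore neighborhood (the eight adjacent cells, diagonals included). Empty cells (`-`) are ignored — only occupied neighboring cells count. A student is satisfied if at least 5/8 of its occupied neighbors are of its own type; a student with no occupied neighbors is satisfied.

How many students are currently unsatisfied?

9

(1,1)@ 0/0 ok
(1,4)@ 0/0 ok
(3,2)@ 3/4 ok
(3,3)@ 2/3 ok
(4,1)@ 3/4 ok
(4,2)@ 4/6 ok
(4,3)% 1/5 unhappy
(5,1)@ 2/4 unhappy
(5,2)% 2/5 unhappy
(5,4)@ 1/2 unhappy
(6,2)% 2/4 unhappy
(6,4)@ 1/3 unhappy
(7,2)@ 0/2 unhappy
(7,3)% 2/4 unhappy
(7,4)% 1/2 unhappy
Unsatisfied: (4,3), (5,1), (5,2), (5,4), (6,2), (6,4), (7,2), (7,3), (7,4) — 9 in total.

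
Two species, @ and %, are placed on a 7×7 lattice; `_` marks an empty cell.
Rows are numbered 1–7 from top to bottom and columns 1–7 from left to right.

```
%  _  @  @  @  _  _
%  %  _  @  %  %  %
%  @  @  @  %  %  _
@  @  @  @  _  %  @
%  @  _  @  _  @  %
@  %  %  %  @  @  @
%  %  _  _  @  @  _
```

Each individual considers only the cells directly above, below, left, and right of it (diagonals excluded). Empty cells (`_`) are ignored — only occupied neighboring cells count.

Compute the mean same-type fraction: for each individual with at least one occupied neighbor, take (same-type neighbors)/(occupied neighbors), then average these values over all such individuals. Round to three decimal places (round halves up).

0.651

Row 1: (1,1)% 1/1 · (1,3)@ 1/1 · (1,4)@ 3/3 · (1,5)@ 1/2
Row 2: (2,1)% 3/3 · (2,2)% 1/2 · (2,4)@ 2/3 · (2,5)% 2/4 · (2,6)% 3/3 · (2,7)% 1/1
Row 3: (3,1)% 1/3 · (3,2)@ 2/4 · (3,3)@ 3/3 · (3,4)@ 3/4 · (3,5)% 2/3 · (3,6)% 3/3
Row 4: (4,1)@ 1/3 · (4,2)@ 4/4 · (4,3)@ 3/3 · (4,4)@ 3/3 · (4,6)% 1/3 · (4,7)@ 0/2
Row 5: (5,1)% 0/3 · (5,2)@ 1/3 · (5,4)@ 1/2 · (5,6)@ 1/3 · (5,7)% 0/3
Row 6: (6,1)@ 0/3 · (6,2)% 2/4 · (6,3)% 2/2 · (6,4)% 1/3 · (6,5)@ 2/3 · (6,6)@ 4/4 · (6,7)@ 1/2
Row 7: (7,1)% 1/2 · (7,2)% 2/2 · (7,5)@ 2/2 · (7,6)@ 2/2
Sum over 38 individuals: 1/1 + 1/1 + 3/3 + 1/2 + 3/3 + 1/2 + 2/3 + 2/4 + 3/3 + 1/1 + 1/3 + 2/4 + 3/3 + 3/4 + 2/3 + 3/3 + 1/3 + 4/4 + 3/3 + 3/3 + 1/3 + 0/2 + 0/3 + 1/3 + 1/2 + 1/3 + 0/3 + 0/3 + 2/4 + 2/2 + 1/3 + 2/3 + 4/4 + 1/2 + 1/2 + 2/2 + 2/2 + 2/2 = 99/4; mean = 99/4 ÷ 38 = 99/152 = 0.651315… → 0.651.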